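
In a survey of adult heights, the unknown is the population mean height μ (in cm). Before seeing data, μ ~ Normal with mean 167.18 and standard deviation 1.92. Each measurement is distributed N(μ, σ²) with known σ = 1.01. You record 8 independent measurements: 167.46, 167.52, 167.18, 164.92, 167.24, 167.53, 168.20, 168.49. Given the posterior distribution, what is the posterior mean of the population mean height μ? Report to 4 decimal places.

167.3129

For Normal data with known variance σ², a Normal(μ₀, σ₀²) prior on μ is conjugate. Posterior precision = 1/σ₀² + n/σ²; posterior mean is the precision-weighted average of μ₀ and x̄.
Σxᵢ = 167.46 + 167.52 + 167.18 + 164.92 + 167.24 + 167.53 + 168.20 + 168.49 = 1338.54, so n·x̄ = 1338.54.
σ₀² = 1.92² = 3.6864, σ² = 1.01² = 1.0201; σ² + n·σ₀² = 1.0201 + 8·3.6864 = 30.5113.
Posterior mean = (μ₀/σ₀² + n·x̄/σ²)/(1/σ₀² + n/σ²) = (σ²·μ₀ + σ₀²·n·x̄)/(σ² + n·σ₀²) = (1.0201·167.18 + 3.6864·1338.54)/30.5113 = 5104.934174/30.5113 = 167.3129.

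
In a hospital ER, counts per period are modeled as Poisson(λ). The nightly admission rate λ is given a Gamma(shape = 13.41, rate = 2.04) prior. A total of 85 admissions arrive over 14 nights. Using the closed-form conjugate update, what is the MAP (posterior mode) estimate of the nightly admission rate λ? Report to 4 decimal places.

With a Gamma(shape α, rate β) prior, the Poisson likelihood is conjugate: the posterior is Gamma(α + ΣXᵢ, β + n).
Posterior: Gamma(α+S, β+n) = Gamma(13.41+85, 2.04+14) = Gamma(98.41, 16.04).
Mode of Gamma(α,β) for α≥1 is (α−1)/β = 97.41/16.04 = 6.0729.

6.0729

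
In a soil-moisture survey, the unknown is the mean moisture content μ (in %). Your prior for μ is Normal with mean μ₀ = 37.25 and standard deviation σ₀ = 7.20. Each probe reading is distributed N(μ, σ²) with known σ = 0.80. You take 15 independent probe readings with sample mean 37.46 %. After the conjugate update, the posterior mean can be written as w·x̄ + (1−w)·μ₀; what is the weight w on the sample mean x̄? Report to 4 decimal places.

0.9992

For Normal data with known variance σ², a Normal(μ₀, σ₀²) prior on μ is conjugate. Posterior precision = 1/σ₀² + n/σ²; posterior mean is the precision-weighted average of μ₀ and x̄.
σ₀² = 7.20² = 51.84, σ² = 0.80² = 0.64. Prior precision 1/σ₀² = 1/51.84; data precision n/σ² = 15/0.64.
w = (n/σ²)/(1/σ₀² + n/σ²) = n·σ₀²/(σ² + n·σ₀²) = 15·51.84/(0.64 + 15·51.84) = 777.6/778.24 = 0.9992.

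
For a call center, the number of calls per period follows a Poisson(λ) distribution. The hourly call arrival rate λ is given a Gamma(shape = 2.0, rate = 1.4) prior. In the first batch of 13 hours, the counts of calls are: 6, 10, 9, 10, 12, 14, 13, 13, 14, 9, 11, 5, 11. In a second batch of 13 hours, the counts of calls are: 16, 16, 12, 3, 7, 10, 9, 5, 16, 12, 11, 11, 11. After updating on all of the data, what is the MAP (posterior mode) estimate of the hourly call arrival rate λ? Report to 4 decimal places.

10.1095

With a Gamma(shape α, rate β) prior, the Poisson likelihood is conjugate: the posterior is Gamma(α + ΣXᵢ, β + n).
Batch 1: sum of counts S = 137 over n = 13 hours.
After batch 1: Gamma(α+S, β+n) = Gamma(2.0+137, 1.4+13) = Gamma(139.0, 14.4).
Batch 2: sum of counts S = 139 over n = 13 hours.
After batch 2: Gamma(α+S, β+n) = Gamma(139.0+139, 14.4+13) = Gamma(278.0, 27.4).
Mode of Gamma(α,β) for α≥1 is (α−1)/β = 277.0/27.4 = 10.1095.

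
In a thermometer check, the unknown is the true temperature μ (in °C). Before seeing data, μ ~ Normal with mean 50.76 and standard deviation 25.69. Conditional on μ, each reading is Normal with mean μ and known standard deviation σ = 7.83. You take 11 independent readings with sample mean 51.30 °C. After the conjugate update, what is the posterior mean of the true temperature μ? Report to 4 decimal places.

51.2955

For Normal data with known variance σ², a Normal(μ₀, σ₀²) prior on μ is conjugate. Posterior precision = 1/σ₀² + n/σ²; posterior mean is the precision-weighted average of μ₀ and x̄.
n·x̄ = 11·51.30 = 564.3.
σ₀² = 25.69² = 659.9761, σ² = 7.83² = 61.3089; σ² + n·σ₀² = 61.3089 + 11·659.9761 = 7321.046.
Posterior mean = (μ₀/σ₀² + n·x̄/σ²)/(1/σ₀² + n/σ²) = (σ²·μ₀ + σ₀²·n·x̄)/(σ² + n·σ₀²) = (61.3089·50.76 + 659.9761·564.3)/7321.046 = 375536.552994/7321.046 = 51.2955.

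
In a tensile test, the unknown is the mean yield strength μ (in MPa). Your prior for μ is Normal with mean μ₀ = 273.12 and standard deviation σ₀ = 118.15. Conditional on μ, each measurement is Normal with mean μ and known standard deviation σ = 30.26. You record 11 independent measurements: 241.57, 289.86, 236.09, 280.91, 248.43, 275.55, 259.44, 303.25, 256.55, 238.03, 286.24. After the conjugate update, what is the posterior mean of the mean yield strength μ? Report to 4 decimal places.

265.1313

For Normal data with known variance σ², a Normal(μ₀, σ₀²) prior on μ is conjugate. Posterior precision = 1/σ₀² + n/σ²; posterior mean is the precision-weighted average of μ₀ and x̄.
Σxᵢ = 241.57 + 289.86 + 236.09 + 280.91 + 248.43 + 275.55 + 259.44 + 303.25 + 256.55 + 238.03 + 286.24 = 2915.92, so n·x̄ = 2915.92.
σ₀² = 118.15² = 13959.4225, σ² = 30.26² = 915.6676; σ² + n·σ₀² = 915.6676 + 11·13959.4225 = 154469.3151.
Posterior mean = (μ₀/σ₀² + n·x̄/σ²)/(1/σ₀² + n/σ²) = (σ²·μ₀ + σ₀²·n·x̄)/(σ² + n·σ₀²) = (915.6676·273.12 + 13959.4225·2915.92)/154469.3151 = 40954646.391112/154469.3151 = 265.1313.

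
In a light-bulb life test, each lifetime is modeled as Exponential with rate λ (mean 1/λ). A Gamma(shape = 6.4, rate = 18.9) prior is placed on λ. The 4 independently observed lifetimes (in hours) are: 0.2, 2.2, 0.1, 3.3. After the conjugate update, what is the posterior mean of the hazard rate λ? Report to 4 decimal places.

With a Gamma(shape α, rate β) prior on the exponential rate λ, the posterior after n observations with total T = Σxᵢ is Gamma(α+n, β+T).
Sum of observations T = 5.8 hours; n = 4.
Posterior: Gamma(6.4+4, 18.9+5.8) = Gamma(10.4, 24.7).
Posterior mean of λ = α/β = 10.4/24.7 = 0.4211.

0.4211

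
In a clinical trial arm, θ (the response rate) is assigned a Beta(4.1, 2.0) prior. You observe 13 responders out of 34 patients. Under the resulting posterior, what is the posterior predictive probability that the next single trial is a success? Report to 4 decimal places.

0.4264

The Beta prior is conjugate to a Binomial/Bernoulli likelihood; the update adds successes to α and failures to β.
Posterior: Beta(α+k, β+n−k) = Beta(4.1+13, 2.0+21) = Beta(17.1, 23.0).
For a single future Bernoulli trial, P(success | data) = α/(α+β) = 0.4264.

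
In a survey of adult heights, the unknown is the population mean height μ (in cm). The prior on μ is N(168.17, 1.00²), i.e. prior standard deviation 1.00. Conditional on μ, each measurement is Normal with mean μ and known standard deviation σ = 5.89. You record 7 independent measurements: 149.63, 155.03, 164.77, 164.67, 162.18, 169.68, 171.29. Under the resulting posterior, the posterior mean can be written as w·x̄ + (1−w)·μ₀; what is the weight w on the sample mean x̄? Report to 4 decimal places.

0.1679

For Normal data with known variance σ², a Normal(μ₀, σ₀²) prior on μ is conjugate. Posterior precision = 1/σ₀² + n/σ²; posterior mean is the precision-weighted average of μ₀ and x̄.
σ₀² = 1.00² = 1, σ² = 5.89² = 34.6921. Prior precision 1/σ₀² = 1/1; data precision n/σ² = 7/34.6921.
w = (n/σ²)/(1/σ₀² + n/σ²) = n·σ₀²/(σ² + n·σ₀²) = 7·1/(34.6921 + 7·1) = 7/41.6921 = 0.1679.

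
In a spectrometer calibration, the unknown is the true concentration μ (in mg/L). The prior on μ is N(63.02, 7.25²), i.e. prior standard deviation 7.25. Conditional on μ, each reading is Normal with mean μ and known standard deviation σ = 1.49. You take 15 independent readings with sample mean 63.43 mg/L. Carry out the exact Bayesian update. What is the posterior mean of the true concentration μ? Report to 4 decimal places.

63.4288

For Normal data with known variance σ², a Normal(μ₀, σ₀²) prior on μ is conjugate. Posterior precision = 1/σ₀² + n/σ²; posterior mean is the precision-weighted average of μ₀ and x̄.
n·x̄ = 15·63.43 = 951.45.
σ₀² = 7.25² = 52.5625, σ² = 1.49² = 2.2201; σ² + n·σ₀² = 2.2201 + 15·52.5625 = 790.6576.
Posterior mean = (μ₀/σ₀² + n·x̄/σ²)/(1/σ₀² + n/σ²) = (σ²·μ₀ + σ₀²·n·x̄)/(σ² + n·σ₀²) = (2.2201·63.02 + 52.5625·951.45)/790.6576 = 50150.501327/790.6576 = 63.4288.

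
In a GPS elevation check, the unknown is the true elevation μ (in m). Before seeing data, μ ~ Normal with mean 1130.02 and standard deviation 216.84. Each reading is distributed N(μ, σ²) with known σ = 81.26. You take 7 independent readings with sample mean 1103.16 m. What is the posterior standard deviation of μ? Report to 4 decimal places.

30.4099

For Normal data with known variance σ², a Normal(μ₀, σ₀²) prior on μ is conjugate. Posterior precision = 1/σ₀² + n/σ²; posterior mean is the precision-weighted average of μ₀ and x̄.
σ₀² = 216.84² = 47019.5856, σ² = 81.26² = 6603.1876; σ² + n·σ₀² = 6603.1876 + 7·47019.5856 = 335740.2868.
Posterior precision = 1/σ₀² + n/σ² = 1/47019.5856 + 7/6603.1876 = (σ² + n·σ₀²)/(σ₀²σ²) = 335740.2868/(47019.5856·6603.1876); posterior variance σₙ² = σ₀²σ²/(σ² + n·σ₀²) = 47019.5856·6603.1876/335740.2868 = 924.759872.
Posterior SD = √σₙ² = √(47019.5856·6603.1876/335740.2868) = 30.4099.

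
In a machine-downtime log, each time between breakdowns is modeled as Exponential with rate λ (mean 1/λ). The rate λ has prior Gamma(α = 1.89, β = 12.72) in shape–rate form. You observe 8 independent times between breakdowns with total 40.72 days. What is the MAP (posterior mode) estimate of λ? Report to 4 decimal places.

0.1664

With a Gamma(shape α, rate β) prior on the exponential rate λ, the posterior after n observations with total T = Σxᵢ is Gamma(α+n, β+T).
Posterior: Gamma(1.89+8, 12.72+40.72) = Gamma(9.89, 53.44).
Mode = (α−1)/β = 0.1664.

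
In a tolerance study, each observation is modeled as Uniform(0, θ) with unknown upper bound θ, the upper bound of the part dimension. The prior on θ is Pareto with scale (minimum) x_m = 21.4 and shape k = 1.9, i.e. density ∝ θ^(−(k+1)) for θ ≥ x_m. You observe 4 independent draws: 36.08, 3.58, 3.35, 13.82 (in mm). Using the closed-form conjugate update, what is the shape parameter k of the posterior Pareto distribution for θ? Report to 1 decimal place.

5.9

A Pareto(scale x_m, shape k) prior on the upper bound θ of Uniform(0, θ) is conjugate: posterior is Pareto(max(x_m, max xᵢ), k + n).
Sample maximum = 36.08; prior scale x_m = 21.4 → posterior scale = max = 36.08.
Posterior shape = 1.9 + 4 = 5.9.
Posterior shape k = 5.9.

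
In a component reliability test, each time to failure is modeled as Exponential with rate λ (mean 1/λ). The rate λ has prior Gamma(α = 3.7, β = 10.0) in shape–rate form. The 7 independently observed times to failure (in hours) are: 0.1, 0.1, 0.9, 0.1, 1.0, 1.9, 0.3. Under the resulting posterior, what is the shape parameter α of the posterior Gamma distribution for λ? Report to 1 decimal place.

With a Gamma(shape α, rate β) prior on the exponential rate λ, the posterior after n observations with total T = Σxᵢ is Gamma(α+n, β+T).
Sum of observations T = 4.4 hours; n = 7.
Posterior: Gamma(3.7+7, 10.0+4.4) = Gamma(10.7, 14.4).
Posterior α = 10.7.

10.7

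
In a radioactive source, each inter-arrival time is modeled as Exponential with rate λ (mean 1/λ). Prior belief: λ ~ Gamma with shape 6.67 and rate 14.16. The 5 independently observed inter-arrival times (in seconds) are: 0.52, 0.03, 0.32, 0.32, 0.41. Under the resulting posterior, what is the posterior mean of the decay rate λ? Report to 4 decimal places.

0.7405

With a Gamma(shape α, rate β) prior on the exponential rate λ, the posterior after n observations with total T = Σxᵢ is Gamma(α+n, β+T).
Sum of observations T = 1.60 seconds; n = 5.
Posterior: Gamma(6.67+5, 14.16+1.60) = Gamma(11.67, 15.76).
Posterior mean of λ = α/β = 11.67/15.76 = 0.7405.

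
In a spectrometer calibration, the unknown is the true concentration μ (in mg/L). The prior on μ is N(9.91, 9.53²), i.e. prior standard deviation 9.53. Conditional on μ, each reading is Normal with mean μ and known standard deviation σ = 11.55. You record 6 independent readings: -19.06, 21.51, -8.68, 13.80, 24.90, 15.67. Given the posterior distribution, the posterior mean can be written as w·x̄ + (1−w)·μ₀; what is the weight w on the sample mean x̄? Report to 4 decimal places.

For Normal data with known variance σ², a Normal(μ₀, σ₀²) prior on μ is conjugate. Posterior precision = 1/σ₀² + n/σ²; posterior mean is the precision-weighted average of μ₀ and x̄.
σ₀² = 9.53² = 90.8209, σ² = 11.55² = 133.4025. Prior precision 1/σ₀² = 1/90.8209; data precision n/σ² = 6/133.4025.
w = (n/σ²)/(1/σ₀² + n/σ²) = n·σ₀²/(σ² + n·σ₀²) = 6·90.8209/(133.4025 + 6·90.8209) = 544.9254/678.3279 = 0.8033.

0.8033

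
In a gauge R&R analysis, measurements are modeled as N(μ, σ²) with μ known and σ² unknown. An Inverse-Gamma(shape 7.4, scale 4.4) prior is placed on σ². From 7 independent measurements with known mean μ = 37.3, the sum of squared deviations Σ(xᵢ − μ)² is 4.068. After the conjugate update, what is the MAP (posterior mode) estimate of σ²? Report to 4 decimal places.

With known mean μ and an Inverse-Gamma(α, β) prior on σ², the Normal likelihood is conjugate: posterior is Inv-Gamma(α + n/2, β + Σ(xᵢ−μ)²/2).
Posterior: Inv-Gamma(7.4 + 7/2, 4.4 + 4.068/2) = Inv-Gamma(10.90, 6.4340).
Mode = β/(α+1) = 6.4340/11.90 = 0.5407.

0.5407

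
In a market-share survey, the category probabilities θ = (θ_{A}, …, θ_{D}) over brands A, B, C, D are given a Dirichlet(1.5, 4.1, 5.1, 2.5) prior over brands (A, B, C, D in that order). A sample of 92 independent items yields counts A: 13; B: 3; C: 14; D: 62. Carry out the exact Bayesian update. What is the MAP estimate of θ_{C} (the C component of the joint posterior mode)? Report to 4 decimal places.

0.1789

The Dirichlet prior is conjugate to the Multinomial likelihood: each posterior αⱼ = prior αⱼ + observed count nⱼ.
Posterior concentration: (14.5, 7.1, 19.1, 64.5), total = 105.2.
Joint mode component: (α_{C}−1)/(Σα−K) = 18.1/101.2 = 0.1789.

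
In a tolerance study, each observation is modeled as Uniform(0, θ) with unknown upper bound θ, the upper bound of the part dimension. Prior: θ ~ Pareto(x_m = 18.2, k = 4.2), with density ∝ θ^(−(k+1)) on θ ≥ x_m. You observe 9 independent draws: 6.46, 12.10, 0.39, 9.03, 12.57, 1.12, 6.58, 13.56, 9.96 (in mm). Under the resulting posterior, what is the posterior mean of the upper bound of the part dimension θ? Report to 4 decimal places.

A Pareto(scale x_m, shape k) prior on the upper bound θ of Uniform(0, θ) is conjugate: posterior is Pareto(max(x_m, max xᵢ), k + n).
Sample maximum = 13.56; prior scale x_m = 18.2 → posterior scale = max = 18.20.
Posterior shape = 4.2 + 9 = 13.2.
E[θ|data] = k·x_m/(k−1) = 13.2·18.20/12.2 = 19.6918.

19.6918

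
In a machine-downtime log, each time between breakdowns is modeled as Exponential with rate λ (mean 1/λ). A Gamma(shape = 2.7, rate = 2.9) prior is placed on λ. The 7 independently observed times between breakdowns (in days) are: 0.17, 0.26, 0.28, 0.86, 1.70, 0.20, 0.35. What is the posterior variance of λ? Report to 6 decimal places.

With a Gamma(shape α, rate β) prior on the exponential rate λ, the posterior after n observations with total T = Σxᵢ is Gamma(α+n, β+T).
Sum of observations T = 3.82 days; n = 7.
Posterior: Gamma(2.7+7, 2.9+3.82) = Gamma(9.7, 6.72).
Var = α/β² = 0.214799.

0.214799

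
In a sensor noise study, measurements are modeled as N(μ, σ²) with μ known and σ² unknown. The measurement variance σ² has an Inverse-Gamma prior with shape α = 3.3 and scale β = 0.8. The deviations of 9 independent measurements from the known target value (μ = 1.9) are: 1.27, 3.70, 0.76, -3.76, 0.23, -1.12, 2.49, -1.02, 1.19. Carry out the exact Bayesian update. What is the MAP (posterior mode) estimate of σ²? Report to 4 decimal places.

With known mean μ and an Inverse-Gamma(α, β) prior on σ², the Normal likelihood is conjugate: posterior is Inv-Gamma(α + n/2, β + Σ(xᵢ−μ)²/2).
Σ(xᵢ−μ)² = (1.27)² + (3.70)² + (0.76)² + (-3.76)² + (0.23)² + (-1.12)² + (2.49)² + (-1.02)² + (1.19)² = 39.9820.
Posterior: Inv-Gamma(3.3 + 9/2, 0.8 + 39.9820/2) = Inv-Gamma(7.80, 20.79100).
Mode = β/(α+1) = 20.79100/8.80 = 2.3626.

2.3626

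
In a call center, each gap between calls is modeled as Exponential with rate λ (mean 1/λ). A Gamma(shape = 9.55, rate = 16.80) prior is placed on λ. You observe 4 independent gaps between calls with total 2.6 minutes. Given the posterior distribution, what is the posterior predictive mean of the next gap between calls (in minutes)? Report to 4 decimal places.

1.5458

With a Gamma(shape α, rate β) prior on the exponential rate λ, the posterior after n observations with total T = Σxᵢ is Gamma(α+n, β+T).
Posterior: Gamma(9.55+4, 16.80+2.6) = Gamma(13.55, 19.40).
The predictive distribution for the next observation is Lomax; its mean is β/(α−1) = 19.40/12.55 = 1.5458.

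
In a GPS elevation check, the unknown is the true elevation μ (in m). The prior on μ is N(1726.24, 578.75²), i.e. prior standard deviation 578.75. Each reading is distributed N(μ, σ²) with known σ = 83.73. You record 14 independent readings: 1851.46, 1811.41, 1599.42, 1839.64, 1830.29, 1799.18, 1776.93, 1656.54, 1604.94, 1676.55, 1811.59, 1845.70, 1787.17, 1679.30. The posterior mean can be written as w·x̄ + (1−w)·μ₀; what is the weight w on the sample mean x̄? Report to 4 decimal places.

0.9985

For Normal data with known variance σ², a Normal(μ₀, σ₀²) prior on μ is conjugate. Posterior precision = 1/σ₀² + n/σ²; posterior mean is the precision-weighted average of μ₀ and x̄.
σ₀² = 578.75² = 334951.5625, σ² = 83.73² = 7010.7129. Prior precision 1/σ₀² = 1/334951.5625; data precision n/σ² = 14/7010.7129.
w = (n/σ²)/(1/σ₀² + n/σ²) = n·σ₀²/(σ² + n·σ₀²) = 14·334951.5625/(7010.7129 + 14·334951.5625) = 4689321.875/4696332.5879 = 0.9985.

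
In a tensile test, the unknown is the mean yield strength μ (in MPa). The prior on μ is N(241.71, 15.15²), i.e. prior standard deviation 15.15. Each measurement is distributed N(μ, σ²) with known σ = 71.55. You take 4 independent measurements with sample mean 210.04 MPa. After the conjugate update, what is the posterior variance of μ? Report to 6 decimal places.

194.620210

For Normal data with known variance σ², a Normal(μ₀, σ₀²) prior on μ is conjugate. Posterior precision = 1/σ₀² + n/σ²; posterior mean is the precision-weighted average of μ₀ and x̄.
σ₀² = 15.15² = 229.5225, σ² = 71.55² = 5119.4025; σ² + n·σ₀² = 5119.4025 + 4·229.5225 = 6037.4925.
Posterior precision = 1/σ₀² + n/σ² = 1/229.5225 + 4/5119.4025 = (σ² + n·σ₀²)/(σ₀²σ²) = 6037.4925/(229.5225·5119.4025); posterior variance σₙ² = σ₀²σ²/(σ² + n·σ₀²) = 229.5225·5119.4025/6037.4925 = 194.620210.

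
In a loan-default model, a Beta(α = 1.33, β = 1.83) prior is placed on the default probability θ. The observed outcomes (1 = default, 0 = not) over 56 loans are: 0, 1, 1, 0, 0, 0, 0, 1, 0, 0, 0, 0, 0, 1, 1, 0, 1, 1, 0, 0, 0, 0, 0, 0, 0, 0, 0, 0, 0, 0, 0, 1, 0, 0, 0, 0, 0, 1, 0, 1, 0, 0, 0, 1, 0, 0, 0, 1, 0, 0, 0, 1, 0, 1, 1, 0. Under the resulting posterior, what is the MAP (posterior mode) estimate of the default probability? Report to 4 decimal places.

0.2682

The Beta prior is conjugate to a Binomial/Bernoulli likelihood; the update adds successes to α and failures to β.
Posterior: Beta(α+k, β+n−k) = Beta(1.33+15, 1.83+41) = Beta(16.33, 42.83).
Mode of Beta(a,b) for a,b>1 is (a−1)/(a+b−2) = 15.33/57.16 = 0.2682.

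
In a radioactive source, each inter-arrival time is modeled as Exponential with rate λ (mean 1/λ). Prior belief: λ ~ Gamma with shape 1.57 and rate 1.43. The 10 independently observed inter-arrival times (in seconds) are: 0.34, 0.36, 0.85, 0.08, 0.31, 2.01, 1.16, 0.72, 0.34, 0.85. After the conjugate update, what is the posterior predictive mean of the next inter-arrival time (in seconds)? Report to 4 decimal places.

0.7994

With a Gamma(shape α, rate β) prior on the exponential rate λ, the posterior after n observations with total T = Σxᵢ is Gamma(α+n, β+T).
Sum of observations T = 7.02 seconds; n = 10.
Posterior: Gamma(1.57+10, 1.43+7.02) = Gamma(11.57, 8.45).
The predictive distribution for the next observation is Lomax; its mean is β/(α−1) = 8.45/10.57 = 0.7994.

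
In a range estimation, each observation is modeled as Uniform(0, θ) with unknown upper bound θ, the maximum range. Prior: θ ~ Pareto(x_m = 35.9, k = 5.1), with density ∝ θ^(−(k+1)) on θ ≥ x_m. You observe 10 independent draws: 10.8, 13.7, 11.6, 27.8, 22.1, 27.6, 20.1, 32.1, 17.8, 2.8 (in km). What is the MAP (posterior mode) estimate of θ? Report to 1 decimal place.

35.9

A Pareto(scale x_m, shape k) prior on the upper bound θ of Uniform(0, θ) is conjugate: posterior is Pareto(max(x_m, max xᵢ), k + n).
Sample maximum = 32.1; prior scale x_m = 35.9 → posterior scale = max = 35.9.
Posterior shape = 5.1 + 10 = 15.1.
The Pareto density is decreasing on [x_m, ∞), so the mode is x_m = 35.9.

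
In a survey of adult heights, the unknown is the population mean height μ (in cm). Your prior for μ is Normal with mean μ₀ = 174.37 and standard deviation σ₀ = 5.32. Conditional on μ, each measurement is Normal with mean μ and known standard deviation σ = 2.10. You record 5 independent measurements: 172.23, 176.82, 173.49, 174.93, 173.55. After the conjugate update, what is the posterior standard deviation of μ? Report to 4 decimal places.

0.9248

For Normal data with known variance σ², a Normal(μ₀, σ₀²) prior on μ is conjugate. Posterior precision = 1/σ₀² + n/σ²; posterior mean is the precision-weighted average of μ₀ and x̄.
σ₀² = 5.32² = 28.3024, σ² = 2.10² = 4.41; σ² + n·σ₀² = 4.41 + 5·28.3024 = 145.922.
Posterior precision = 1/σ₀² + n/σ² = 1/28.3024 + 5/4.41 = (σ² + n·σ₀²)/(σ₀²σ²) = 145.922/(28.3024·4.41); posterior variance σₙ² = σ₀²σ²/(σ² + n·σ₀²) = 28.3024·4.41/145.922 = 0.855345.
Posterior SD = √σₙ² = √(28.3024·4.41/145.922) = 0.9248.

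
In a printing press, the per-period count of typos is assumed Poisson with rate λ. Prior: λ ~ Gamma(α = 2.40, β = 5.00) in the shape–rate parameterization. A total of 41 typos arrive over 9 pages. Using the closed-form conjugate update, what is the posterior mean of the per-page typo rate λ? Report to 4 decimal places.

With a Gamma(shape α, rate β) prior, the Poisson likelihood is conjugate: the posterior is Gamma(α + ΣXᵢ, β + n).
Posterior: Gamma(α+S, β+n) = Gamma(2.40+41, 5.00+9) = Gamma(43.40, 14.00).
Posterior mean = α/β = 43.40/14.00 = 3.1000.

3.1000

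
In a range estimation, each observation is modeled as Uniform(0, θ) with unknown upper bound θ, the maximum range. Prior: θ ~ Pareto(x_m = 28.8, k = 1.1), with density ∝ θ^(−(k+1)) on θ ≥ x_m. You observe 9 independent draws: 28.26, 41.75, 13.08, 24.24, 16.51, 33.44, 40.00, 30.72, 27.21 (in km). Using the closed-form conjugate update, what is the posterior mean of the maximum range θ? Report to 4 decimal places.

46.3379

A Pareto(scale x_m, shape k) prior on the upper bound θ of Uniform(0, θ) is conjugate: posterior is Pareto(max(x_m, max xᵢ), k + n).
Sample maximum = 41.75; prior scale x_m = 28.8 → posterior scale = max = 41.75.
Posterior shape = 1.1 + 9 = 10.1.
E[θ|data] = k·x_m/(k−1) = 10.1·41.75/9.1 = 46.3379.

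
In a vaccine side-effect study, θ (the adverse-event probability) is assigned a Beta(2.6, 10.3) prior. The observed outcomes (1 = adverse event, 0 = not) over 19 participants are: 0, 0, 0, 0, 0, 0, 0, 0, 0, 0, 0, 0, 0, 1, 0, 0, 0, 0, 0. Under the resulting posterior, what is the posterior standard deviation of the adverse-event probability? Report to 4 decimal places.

0.0552

The Beta prior is conjugate to a Binomial/Bernoulli likelihood; the update adds successes to α and failures to β.
Posterior: Beta(α+k, β+n−k) = Beta(2.6+1, 10.3+18) = Beta(3.6, 28.3).
Var = αβ/((α+β)²(α+β+1)) = 3.6·28.3/(31.9²·32.9) = 0.00304307; SD = √0.00304307 = 0.0552.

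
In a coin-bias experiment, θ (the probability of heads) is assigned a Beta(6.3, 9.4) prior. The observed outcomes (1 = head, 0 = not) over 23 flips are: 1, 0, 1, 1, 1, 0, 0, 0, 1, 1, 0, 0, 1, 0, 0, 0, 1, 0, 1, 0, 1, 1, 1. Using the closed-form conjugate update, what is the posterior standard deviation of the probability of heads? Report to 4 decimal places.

The Beta prior is conjugate to a Binomial/Bernoulli likelihood; the update adds successes to α and failures to β.
Posterior: Beta(α+k, β+n−k) = Beta(6.3+12, 9.4+11) = Beta(18.3, 20.4).
Var = αβ/((α+β)²(α+β+1)) = 18.3·20.4/(38.7²·39.7) = 0.00627869; SD = √0.00627869 = 0.0792.

0.0792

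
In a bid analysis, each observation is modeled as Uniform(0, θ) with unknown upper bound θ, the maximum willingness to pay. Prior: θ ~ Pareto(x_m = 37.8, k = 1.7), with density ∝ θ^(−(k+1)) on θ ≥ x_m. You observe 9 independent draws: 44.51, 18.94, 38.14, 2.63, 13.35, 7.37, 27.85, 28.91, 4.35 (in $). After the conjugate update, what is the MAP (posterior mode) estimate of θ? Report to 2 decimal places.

44.51

A Pareto(scale x_m, shape k) prior on the upper bound θ of Uniform(0, θ) is conjugate: posterior is Pareto(max(x_m, max xᵢ), k + n).
Sample maximum = 44.51; prior scale x_m = 37.8 → posterior scale = max = 44.51.
Posterior shape = 1.7 + 9 = 10.7.
The Pareto density is decreasing on [x_m, ∞), so the mode is x_m = 44.51.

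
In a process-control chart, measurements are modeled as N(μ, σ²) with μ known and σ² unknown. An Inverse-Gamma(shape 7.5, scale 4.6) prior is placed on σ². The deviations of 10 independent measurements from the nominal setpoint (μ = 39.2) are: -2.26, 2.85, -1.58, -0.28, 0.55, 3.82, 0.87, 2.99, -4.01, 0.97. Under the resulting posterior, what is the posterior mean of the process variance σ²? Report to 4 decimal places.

With known mean μ and an Inverse-Gamma(α, β) prior on σ², the Normal likelihood is conjugate: posterior is Inv-Gamma(α + n/2, β + Σ(xᵢ−μ)²/2).
Σ(xᵢ−μ)² = (-2.26)² + (2.85)² + (-1.58)² + (-0.28)² + (0.55)² + (3.82)² + (0.87)² + (2.99)² + (-4.01)² + (0.97)² = 57.4178.
Posterior: Inv-Gamma(7.5 + 10/2, 4.6 + 57.4178/2) = Inv-Gamma(12.50, 33.30890).
E[σ²|data] = β/(α−1) = 33.30890/11.50 = 2.8964.

2.8964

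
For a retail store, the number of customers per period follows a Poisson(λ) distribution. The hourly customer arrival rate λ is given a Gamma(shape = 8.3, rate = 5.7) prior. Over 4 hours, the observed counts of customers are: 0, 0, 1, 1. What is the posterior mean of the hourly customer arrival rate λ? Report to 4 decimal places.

1.0619

With a Gamma(shape α, rate β) prior, the Poisson likelihood is conjugate: the posterior is Gamma(α + ΣXᵢ, β + n).
Sum of counts S = 2 over n = 4 hours.
Posterior: Gamma(α+S, β+n) = Gamma(8.3+2, 5.7+4) = Gamma(10.3, 9.7).
Posterior mean = α/β = 10.3/9.7 = 1.0619.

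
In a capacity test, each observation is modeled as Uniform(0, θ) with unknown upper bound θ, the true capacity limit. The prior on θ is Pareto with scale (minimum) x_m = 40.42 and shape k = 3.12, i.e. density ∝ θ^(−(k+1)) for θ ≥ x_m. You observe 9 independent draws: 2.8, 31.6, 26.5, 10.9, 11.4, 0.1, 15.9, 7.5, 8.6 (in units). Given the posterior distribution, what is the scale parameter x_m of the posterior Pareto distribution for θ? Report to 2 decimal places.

40.42

A Pareto(scale x_m, shape k) prior on the upper bound θ of Uniform(0, θ) is conjugate: posterior is Pareto(max(x_m, max xᵢ), k + n).
Sample maximum = 31.6; prior scale x_m = 40.42 → posterior scale = max = 40.42.
Posterior shape = 3.12 + 9 = 12.12.
Posterior scale x_m = 40.42.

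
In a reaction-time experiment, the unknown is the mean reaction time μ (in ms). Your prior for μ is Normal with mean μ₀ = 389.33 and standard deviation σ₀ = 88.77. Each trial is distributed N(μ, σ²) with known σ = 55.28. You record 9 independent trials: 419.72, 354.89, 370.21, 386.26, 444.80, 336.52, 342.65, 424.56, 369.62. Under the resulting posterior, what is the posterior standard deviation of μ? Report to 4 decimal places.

For Normal data with known variance σ², a Normal(μ₀, σ₀²) prior on μ is conjugate. Posterior precision = 1/σ₀² + n/σ²; posterior mean is the precision-weighted average of μ₀ and x̄.
σ₀² = 88.77² = 7880.1129, σ² = 55.28² = 3055.8784; σ² + n·σ₀² = 3055.8784 + 9·7880.1129 = 73976.8945.
Posterior precision = 1/σ₀² + n/σ² = 1/7880.1129 + 9/3055.8784 = (σ² + n·σ₀²)/(σ₀²σ²) = 73976.8945/(7880.1129·3055.8784); posterior variance σₙ² = σ₀²σ²/(σ² + n·σ₀²) = 7880.1129·3055.8784/73976.8945 = 325.516054.
Posterior SD = √σₙ² = √(7880.1129·3055.8784/73976.8945) = 18.0421.

18.0421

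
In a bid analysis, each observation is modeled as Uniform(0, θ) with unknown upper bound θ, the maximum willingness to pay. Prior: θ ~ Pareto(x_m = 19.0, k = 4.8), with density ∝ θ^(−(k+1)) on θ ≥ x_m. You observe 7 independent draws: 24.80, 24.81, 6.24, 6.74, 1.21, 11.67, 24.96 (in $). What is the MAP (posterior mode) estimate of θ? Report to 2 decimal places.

24.96

A Pareto(scale x_m, shape k) prior on the upper bound θ of Uniform(0, θ) is conjugate: posterior is Pareto(max(x_m, max xᵢ), k + n).
Sample maximum = 24.96; prior scale x_m = 19.0 → posterior scale = max = 24.96.
Posterior shape = 4.8 + 7 = 11.8.
The Pareto density is decreasing on [x_m, ∞), so the mode is x_m = 24.96.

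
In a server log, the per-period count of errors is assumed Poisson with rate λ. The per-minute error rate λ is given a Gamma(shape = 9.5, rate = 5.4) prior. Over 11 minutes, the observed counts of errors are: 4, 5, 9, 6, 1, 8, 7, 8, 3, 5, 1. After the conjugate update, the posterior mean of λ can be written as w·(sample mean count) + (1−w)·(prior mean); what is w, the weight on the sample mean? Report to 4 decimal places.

With a Gamma(shape α, rate β) prior, the Poisson likelihood is conjugate: the posterior is Gamma(α + ΣXᵢ, β + n).
Posterior mean = (α₀+S)/(β₀+n) = [n/(β₀+n)]·(S/n) + [β₀/(β₀+n)]·(α₀/β₀), so only n and β₀ enter the weight.
Weight on data w = n/(β₀+n) = 11/(5.4+11) = 11/16.4 = 0.6707.

0.6707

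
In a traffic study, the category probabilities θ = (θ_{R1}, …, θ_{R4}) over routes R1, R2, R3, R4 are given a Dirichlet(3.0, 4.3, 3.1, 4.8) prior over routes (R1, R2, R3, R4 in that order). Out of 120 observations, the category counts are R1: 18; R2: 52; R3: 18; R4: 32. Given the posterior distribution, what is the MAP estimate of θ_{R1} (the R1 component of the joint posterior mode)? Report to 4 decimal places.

0.1524

The Dirichlet prior is conjugate to the Multinomial likelihood: each posterior αⱼ = prior αⱼ + observed count nⱼ.
Posterior concentration: (21.0, 56.3, 21.1, 36.8), total = 135.2.
Joint mode component: (α_{R1}−1)/(Σα−K) = 20.0/131.2 = 0.1524.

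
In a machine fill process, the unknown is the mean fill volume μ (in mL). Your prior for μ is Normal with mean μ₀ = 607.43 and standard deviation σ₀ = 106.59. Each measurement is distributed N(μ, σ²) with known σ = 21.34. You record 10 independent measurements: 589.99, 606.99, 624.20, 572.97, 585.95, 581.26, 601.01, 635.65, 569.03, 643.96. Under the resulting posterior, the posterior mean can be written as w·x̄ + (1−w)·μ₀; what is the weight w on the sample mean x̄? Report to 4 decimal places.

For Normal data with known variance σ², a Normal(μ₀, σ₀²) prior on μ is conjugate. Posterior precision = 1/σ₀² + n/σ²; posterior mean is the precision-weighted average of μ₀ and x̄.
σ₀² = 106.59² = 11361.4281, σ² = 21.34² = 455.3956. Prior precision 1/σ₀² = 1/11361.4281; data precision n/σ² = 10/455.3956.
w = (n/σ²)/(1/σ₀² + n/σ²) = n·σ₀²/(σ² + n·σ₀²) = 10·11361.4281/(455.3956 + 10·11361.4281) = 113614.281/114069.6766 = 0.9960.

0.9960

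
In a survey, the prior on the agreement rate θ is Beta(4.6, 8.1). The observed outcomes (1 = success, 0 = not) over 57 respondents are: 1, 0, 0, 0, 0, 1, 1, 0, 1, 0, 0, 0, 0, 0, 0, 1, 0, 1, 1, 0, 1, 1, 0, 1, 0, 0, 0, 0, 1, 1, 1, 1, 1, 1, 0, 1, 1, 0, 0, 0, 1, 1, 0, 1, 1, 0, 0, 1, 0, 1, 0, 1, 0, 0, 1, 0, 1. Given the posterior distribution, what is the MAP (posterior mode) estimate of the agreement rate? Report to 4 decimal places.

The Beta prior is conjugate to a Binomial/Bernoulli likelihood; the update adds successes to α and failures to β.
Posterior: Beta(α+k, β+n−k) = Beta(4.6+27, 8.1+30) = Beta(31.6, 38.1).
Mode of Beta(a,b) for a,b>1 is (a−1)/(a+b−2) = 30.6/67.7 = 0.4520.

0.4520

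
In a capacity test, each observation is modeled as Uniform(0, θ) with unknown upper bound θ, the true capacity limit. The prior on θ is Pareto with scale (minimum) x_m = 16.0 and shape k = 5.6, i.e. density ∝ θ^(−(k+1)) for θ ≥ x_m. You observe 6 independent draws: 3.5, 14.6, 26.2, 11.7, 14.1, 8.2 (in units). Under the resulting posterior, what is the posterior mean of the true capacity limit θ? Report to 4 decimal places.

28.6717

A Pareto(scale x_m, shape k) prior on the upper bound θ of Uniform(0, θ) is conjugate: posterior is Pareto(max(x_m, max xᵢ), k + n).
Sample maximum = 26.2; prior scale x_m = 16.0 → posterior scale = max = 26.2.
Posterior shape = 5.6 + 6 = 11.6.
E[θ|data] = k·x_m/(k−1) = 11.6·26.2/10.6 = 28.6717.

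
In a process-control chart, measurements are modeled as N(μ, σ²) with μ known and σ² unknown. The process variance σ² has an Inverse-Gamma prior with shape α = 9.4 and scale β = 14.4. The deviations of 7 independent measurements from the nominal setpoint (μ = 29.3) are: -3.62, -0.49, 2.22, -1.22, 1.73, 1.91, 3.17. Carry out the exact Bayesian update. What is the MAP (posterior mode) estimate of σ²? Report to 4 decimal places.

2.3472

With known mean μ and an Inverse-Gamma(α, β) prior on σ², the Normal likelihood is conjugate: posterior is Inv-Gamma(α + n/2, β + Σ(xᵢ−μ)²/2).
Σ(xᵢ−μ)² = (-3.62)² + (-0.49)² + (2.22)² + (-1.22)² + (1.73)² + (1.91)² + (3.17)² = 36.4512.
Posterior: Inv-Gamma(9.4 + 7/2, 14.4 + 36.4512/2) = Inv-Gamma(12.90, 32.62560).
Mode = β/(α+1) = 32.62560/13.90 = 2.3472.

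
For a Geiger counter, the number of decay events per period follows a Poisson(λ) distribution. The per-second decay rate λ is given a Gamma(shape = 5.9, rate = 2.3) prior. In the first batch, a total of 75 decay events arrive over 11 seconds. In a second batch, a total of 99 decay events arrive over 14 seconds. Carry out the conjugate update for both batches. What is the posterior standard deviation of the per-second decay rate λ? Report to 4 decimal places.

0.4913

With a Gamma(shape α, rate β) prior, the Poisson likelihood is conjugate: the posterior is Gamma(α + ΣXᵢ, β + n).
After batch 1: Gamma(α+S, β+n) = Gamma(5.9+75, 2.3+11) = Gamma(80.9, 13.3).
After batch 2: Gamma(α+S, β+n) = Gamma(80.9+99, 13.3+14) = Gamma(179.9, 27.3).
SD = √α/β = √179.9/27.3 = 0.4913.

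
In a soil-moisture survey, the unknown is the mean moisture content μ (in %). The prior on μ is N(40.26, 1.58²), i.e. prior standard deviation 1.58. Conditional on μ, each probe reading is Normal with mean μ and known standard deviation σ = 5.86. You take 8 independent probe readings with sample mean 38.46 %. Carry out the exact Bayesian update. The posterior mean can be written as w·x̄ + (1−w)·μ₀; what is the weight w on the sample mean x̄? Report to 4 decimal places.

0.3677

For Normal data with known variance σ², a Normal(μ₀, σ₀²) prior on μ is conjugate. Posterior precision = 1/σ₀² + n/σ²; posterior mean is the precision-weighted average of μ₀ and x̄.
σ₀² = 1.58² = 2.4964, σ² = 5.86² = 34.3396. Prior precision 1/σ₀² = 1/2.4964; data precision n/σ² = 8/34.3396.
w = (n/σ²)/(1/σ₀² + n/σ²) = n·σ₀²/(σ² + n·σ₀²) = 8·2.4964/(34.3396 + 8·2.4964) = 19.9712/54.3108 = 0.3677.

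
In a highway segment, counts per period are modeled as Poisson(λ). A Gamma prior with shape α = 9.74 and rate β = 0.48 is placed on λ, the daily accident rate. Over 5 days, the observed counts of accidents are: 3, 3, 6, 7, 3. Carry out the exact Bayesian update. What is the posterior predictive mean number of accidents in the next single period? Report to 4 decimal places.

5.7920

With a Gamma(shape α, rate β) prior, the Poisson likelihood is conjugate: the posterior is Gamma(α + ΣXᵢ, β + n).
Sum of counts S = 22 over n = 5 days.
Posterior: Gamma(α+S, β+n) = Gamma(9.74+22, 0.48+5) = Gamma(31.74, 5.48).
The predictive distribution for one future period is NegBinom with mean α/β = 5.7920.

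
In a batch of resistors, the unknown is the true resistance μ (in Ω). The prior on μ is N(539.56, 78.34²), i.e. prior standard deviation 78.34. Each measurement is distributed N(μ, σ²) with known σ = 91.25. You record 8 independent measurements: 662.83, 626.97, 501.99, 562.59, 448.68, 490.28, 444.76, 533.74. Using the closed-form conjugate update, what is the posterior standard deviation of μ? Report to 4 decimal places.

For Normal data with known variance σ², a Normal(μ₀, σ₀²) prior on μ is conjugate. Posterior precision = 1/σ₀² + n/σ²; posterior mean is the precision-weighted average of μ₀ and x̄.
σ₀² = 78.34² = 6137.1556, σ² = 91.25² = 8326.5625; σ² + n·σ₀² = 8326.5625 + 8·6137.1556 = 57423.8073.
Posterior precision = 1/σ₀² + n/σ² = 1/6137.1556 + 8/8326.5625 = (σ² + n·σ₀²)/(σ₀²σ²) = 57423.8073/(6137.1556·8326.5625); posterior variance σₙ² = σ₀²σ²/(σ² + n·σ₀²) = 6137.1556·8326.5625/57423.8073 = 889.899365.
Posterior SD = √σₙ² = √(6137.1556·8326.5625/57423.8073) = 29.8312.

29.8312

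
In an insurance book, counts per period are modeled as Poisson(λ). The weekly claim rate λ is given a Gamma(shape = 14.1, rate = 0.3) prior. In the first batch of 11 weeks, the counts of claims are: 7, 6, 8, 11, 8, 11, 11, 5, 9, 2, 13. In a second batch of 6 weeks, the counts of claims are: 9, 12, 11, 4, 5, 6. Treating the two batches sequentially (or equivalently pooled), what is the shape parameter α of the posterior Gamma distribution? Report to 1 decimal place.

With a Gamma(shape α, rate β) prior, the Poisson likelihood is conjugate: the posterior is Gamma(α + ΣXᵢ, β + n).
Batch 1: sum of counts S = 91 over n = 11 weeks.
After batch 1: Gamma(α+S, β+n) = Gamma(14.1+91, 0.3+11) = Gamma(105.1, 11.3).
Batch 2: sum of counts S = 47 over n = 6 weeks.
After batch 2: Gamma(α+S, β+n) = Gamma(105.1+47, 11.3+6) = Gamma(152.1, 17.3).
Posterior α = 152.1.

152.1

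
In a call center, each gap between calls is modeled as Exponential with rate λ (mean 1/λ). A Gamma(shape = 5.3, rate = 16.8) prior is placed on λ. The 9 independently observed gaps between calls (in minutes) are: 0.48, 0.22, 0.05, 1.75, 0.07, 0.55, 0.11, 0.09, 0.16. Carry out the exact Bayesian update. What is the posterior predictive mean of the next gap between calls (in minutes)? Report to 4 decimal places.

With a Gamma(shape α, rate β) prior on the exponential rate λ, the posterior after n observations with total T = Σxᵢ is Gamma(α+n, β+T).
Sum of observations T = 3.48 minutes; n = 9.
Posterior: Gamma(5.3+9, 16.8+3.48) = Gamma(14.3, 20.28).
The predictive distribution for the next observation is Lomax; its mean is β/(α−1) = 20.28/13.3 = 1.5248.

1.5248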